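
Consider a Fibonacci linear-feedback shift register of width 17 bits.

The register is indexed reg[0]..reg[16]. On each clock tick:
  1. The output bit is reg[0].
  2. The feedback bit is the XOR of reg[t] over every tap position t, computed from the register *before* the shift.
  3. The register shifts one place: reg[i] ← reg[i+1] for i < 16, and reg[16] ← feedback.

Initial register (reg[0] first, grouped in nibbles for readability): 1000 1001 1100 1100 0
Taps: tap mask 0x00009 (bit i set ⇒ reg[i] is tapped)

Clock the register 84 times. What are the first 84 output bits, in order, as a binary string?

k : reg_k → out_k, fb_k
0: 10001001110011000 → 1, fb=1
1: 00010011100110001 → 0, fb=1
2: 00100111001100011 → 0, fb=0
3: 01001110011000110 → 0, fb=0
4: 10011100110001100 → 1, fb=0
5: 00111001100011000 → 0, fb=1
6: 01110011000110001 → 0, fb=1
7: 11100110001100011 → 1, fb=1
8: 11001100011000111 → 1, fb=1
9: 10011000110001111 → 1, fb=0
10: 00110001100011110 → 0, fb=1
11: 01100011000111101 → 0, fb=0
12: 11000110001111010 → 1, fb=1
13: 10001100011110101 → 1, fb=1
14: 00011000111101011 → 0, fb=1
15: 00110001111010111 → 0, fb=1
16: 01100011110101111 → 0, fb=0
17: 11000111101011110 → 1, fb=1
18: 10001111010111101 → 1, fb=1
19: 00011110101111011 → 0, fb=1
20: 00111101011110111 → 0, fb=1
21: 01111010111101111 → 0, fb=1
22: 11110101111011111 → 1, fb=0
23: 11101011110111110 → 1, fb=1
24: 11010111101111101 → 1, fb=0
25: 10101111011111010 → 1, fb=1
26: 01011110111110101 → 0, fb=1
27: 10111101111101011 → 1, fb=0
28: 01111011111010110 → 0, fb=1
29: 11110111110101101 → 1, fb=0
30: 11101111101011010 → 1, fb=1
31: 11011111010110101 → 1, fb=0
32: 10111110101101010 → 1, fb=0
33: 01111101011010100 → 0, fb=1
34: 11111010110101001 → 1, fb=0
35: 11110101101010010 → 1, fb=0
36: 11101011010100100 → 1, fb=1
37: 11010110101001001 → 1, fb=0
38: 10101101010010010 → 1, fb=1
39: 01011010100100101 → 0, fb=1
40: 10110101001001011 → 1, fb=0
41: 01101010010010110 → 0, fb=0
42: 11010100100101100 → 1, fb=0
43: 10101001001011000 → 1, fb=1
44: 01010010010110001 → 0, fb=1
45: 10100100101100011 → 1, fb=1
46: 01001001011000111 → 0, fb=0
47: 10010010110001110 → 1, fb=0
48: 00100101100011100 → 0, fb=0
49: 01001011000111000 → 0, fb=0
50: 10010110001110000 → 1, fb=0
51: 00101100011100000 → 0, fb=0
52: 01011000111000000 → 0, fb=1
53: 10110001110000001 → 1, fb=0
54: 01100011100000010 → 0, fb=0
55: 11000111000000100 → 1, fb=1
56: 10001110000001001 → 1, fb=1
57: 00011100000010011 → 0, fb=1
58: 00111000000100111 → 0, fb=1
59: 01110000001001111 → 0, fb=1
60: 11100000010011111 → 1, fb=1
61: 11000000100111111 → 1, fb=1
62: 10000001001111111 → 1, fb=1
63: 00000010011111111 → 0, fb=0
64: 00000100111111110 → 0, fb=0
65: 00001001111111100 → 0, fb=0
66: 00010011111111000 → 0, fb=1
67: 00100111111110001 → 0, fb=0
68: 01001111111100010 → 0, fb=0
69: 10011111111000100 → 1, fb=0
70: 00111111110001000 → 0, fb=1
71: 01111111100010001 → 0, fb=1
72: 11111111000100011 → 1, fb=0
73: 11111110001000110 → 1, fb=0
74: 11111100010001100 → 1, fb=0
75: 11111000100011000 → 1, fb=0
76: 11110001000110000 → 1, fb=0
77: 11100010001100000 → 1, fb=1
78: 11000100011000001 → 1, fb=1
79: 10001000110000011 → 1, fb=1
80: 00010001100000111 → 0, fb=1
81: 00100011000001111 → 0, fb=0
82: 01000110000011110 → 0, fb=0
83: 10001100000111100 → 1, fb=1

100010011100110001100011110101111011111010110101001001011000111000000100111111110001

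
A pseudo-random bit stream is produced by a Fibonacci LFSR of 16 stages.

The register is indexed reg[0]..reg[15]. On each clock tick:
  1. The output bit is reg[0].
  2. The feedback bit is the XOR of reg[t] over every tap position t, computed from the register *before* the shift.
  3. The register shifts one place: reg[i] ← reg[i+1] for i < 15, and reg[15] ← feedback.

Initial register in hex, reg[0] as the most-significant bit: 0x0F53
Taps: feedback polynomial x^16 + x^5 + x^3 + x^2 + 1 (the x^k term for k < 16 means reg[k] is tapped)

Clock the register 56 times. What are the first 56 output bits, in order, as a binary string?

00001111010100111010001011110100011000000000101011100001

step | reg (before) | out | fb
   0 | 0000111101010011 | 0 | 1
   1 | 0001111010100111 | 0 | 0
   2 | 0011110101001110 | 0 | 1
   3 | 0111101010011101 | 0 | 0
   4 | 1111010100111010 | 1 | 0
   5 | 1110101001110100 | 1 | 0
   6 | 1101010011101000 | 1 | 1
   7 | 1010100111010001 | 1 | 0
   8 | 0101001110100010 | 0 | 1
   9 | 1010011101000101 | 1 | 1
  10 | 0100111010001011 | 0 | 1
  11 | 1001110100010111 | 1 | 1
  12 | 0011101000101111 | 0 | 0
  13 | 0111010001011110 | 0 | 1
  14 | 1110100010111101 | 1 | 0
  15 | 1101000101111010 | 1 | 0
  16 | 1010001011110100 | 1 | 0
  17 | 0100010111101000 | 0 | 1
  18 | 1000101111010001 | 1 | 1
  19 | 0001011110100011 | 0 | 0
  20 | 0010111101000110 | 0 | 0
  21 | 0101111010001100 | 0 | 0
  22 | 1011110100011000 | 1 | 0
  23 | 0111101000110000 | 0 | 0
  24 | 1111010001100000 | 1 | 0
  25 | 1110100011000000 | 1 | 0
  26 | 1101000110000000 | 1 | 0
  27 | 1010001100000000 | 1 | 0
  28 | 0100011000000000 | 0 | 1
  29 | 1000110000000001 | 1 | 0
  30 | 0001100000000010 | 0 | 1
  31 | 0011000000000101 | 0 | 0
  32 | 0110000000001010 | 0 | 1
  33 | 1100000000010101 | 1 | 1
  34 | 1000000000101011 | 1 | 1
  35 | 0000000001010111 | 0 | 0
  36 | 0000000010101110 | 0 | 0
  37 | 0000000101011100 | 0 | 0
  38 | 0000001010111000 | 0 | 0
  39 | 0000010101110000 | 0 | 1
  40 | 0000101011100001 | 0 | 0
  41 | 0001010111000010 | 0 | 0
  42 | 0010101110000100 | 0 | 1
  43 | 0101011100001001 | 0 | 0
  44 | 1010111000010010 | 1 | 1
  45 | 0101110000100101 | 0 | 0
  46 | 1011100001001010 | 1 | 1
  47 | 0111000010010101 | 0 | 0
  48 | 1110000100101010 | 1 | 0
  49 | 1100001001010100 | 1 | 1
  50 | 1000010010101001 | 1 | 0
  51 | 0000100101010010 | 0 | 0
  52 | 0001001010100100 | 0 | 1
  53 | 0010010101001001 | 0 | 0
  54 | 0100101010010010 | 0 | 0
  55 | 1001010100100100 | 1 | 1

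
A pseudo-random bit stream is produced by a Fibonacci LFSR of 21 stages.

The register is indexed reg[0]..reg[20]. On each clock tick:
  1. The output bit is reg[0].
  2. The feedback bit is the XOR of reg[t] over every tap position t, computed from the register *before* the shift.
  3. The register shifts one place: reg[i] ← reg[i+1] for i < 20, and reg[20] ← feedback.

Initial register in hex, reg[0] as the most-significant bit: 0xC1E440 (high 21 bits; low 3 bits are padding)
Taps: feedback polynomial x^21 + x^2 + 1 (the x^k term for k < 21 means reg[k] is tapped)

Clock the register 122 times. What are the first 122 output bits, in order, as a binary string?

11000001111001000100011000110011101010101111011111101000000010010100001001000001011000100101101000100111010110011001010111

tick  register→output (feedback)
  0  110000011110010001000→1 (1)
  1  100000111100100010001→1 (1)
  2  000001111001000100011→0 (0)
  3  000011110010001000110→0 (0)
  4  000111100100010001100→0 (0)
  5  001111001000100011000→0 (1)
  6  011110010001000110001→0 (1)
  7  111100100010001100011→1 (0)
  8  111001000100011000110→1 (0)
  9  110010001000110001100→1 (1)
 10  100100010001100011001→1 (1)
 11  001000100011000110011→0 (1)
 12  010001000110001100111→0 (0)
 13  100010001100011001110→1 (1)
 14  000100011000110011101→0 (0)
 15  001000110001100111010→0 (1)
 16  010001100011001110101→0 (0)
 17  100011000110011101010→1 (1)
 18  000110001100111010101→0 (0)
 19  001100011001110101010→0 (1)
 20  011000110011101010101→0 (1)
 21  110001100111010101011→1 (1)
 22  100011001110101010111→1 (1)
 23  000110011101010101111→0 (0)
 24  001100111010101011110→0 (1)
 25  011001110101010111101→0 (1)
 26  110011101010101111011→1 (1)
 27  100111010101011110111→1 (1)
 28  001110101010111101111→0 (1)
 29  011101010101111011111→0 (1)
 30  111010101011110111111→1 (0)
 31  110101010111101111110→1 (1)
 32  101010101111011111101→1 (0)
 33  010101011110111111010→0 (0)
 34  101010111101111110100→1 (0)
 35  010101111011111101000→0 (0)
 36  101011110111111010000→1 (0)
 37  010111101111110100000→0 (0)
 38  101111011111101000000→1 (0)
 39  011110111111010000000→0 (1)
 40  111101111110100000001→1 (0)
 41  111011111101000000010→1 (0)
 42  110111111010000000100→1 (1)
 43  101111110100000001001→1 (0)
 44  011111101000000010010→0 (1)
 45  111111010000000100101→1 (0)
 46  111110100000001001010→1 (0)
 47  111101000000010010100→1 (0)
 48  111010000000100101000→1 (0)
 49  110100000001001010000→1 (1)
 50  101000000010010100001→1 (0)
 51  010000000100101000010→0 (0)
 52  100000001001010000100→1 (1)
 53  000000010010100001001→0 (0)
 54  000000100101000010010→0 (0)
 55  000001001010000100100→0 (0)
 56  000010010100001001000→0 (0)
 57  000100101000010010000→0 (0)
 58  001001010000100100000→0 (1)
 59  010010100001001000001→0 (0)
 60  100101000010010000010→1 (1)
 61  001010000100100000101→0 (1)
 62  010100001001000001011→0 (0)
 63  101000010010000010110→1 (0)
 64  010000100100000101100→0 (0)
 65  100001001000001011000→1 (1)
 66  000010010000010110001→0 (0)
 67  000100100000101100010→0 (0)
 68  001001000001011000100→0 (1)
 69  010010000010110001001→0 (0)
 70  100100000101100010010→1 (1)
 71  001000001011000100101→0 (1)
 72  010000010110001001011→0 (0)
 73  100000101100010010110→1 (1)
 74  000001011000100101101→0 (0)
 75  000010110001001011010→0 (0)
 76  000101100010010110100→0 (0)
 77  001011000100101101000→0 (1)
 78  010110001001011010001→0 (0)
 79  101100010010110100010→1 (0)
 80  011000100101101000100→0 (1)
 81  110001001011010001001→1 (1)
 82  100010010110100010011→1 (1)
 83  000100101101000100111→0 (0)
 84  001001011010001001110→0 (1)
 85  010010110100010011101→0 (0)
 86  100101101000100111010→1 (1)
 87  001011010001001110101→0 (1)
 88  010110100010011101011→0 (0)
 89  101101000100111010110→1 (0)
 90  011010001001110101100→0 (1)
 91  110100010011101011001→1 (1)
 92  101000100111010110011→1 (0)
 93  010001001110101100110→0 (0)
 94  100010011101011001100→1 (1)
 95  000100111010110011001→0 (0)
 96  001001110101100110010→0 (1)
 97  010011101011001100101→0 (0)
 98  100111010110011001010→1 (1)
 99  001110101100110010101→0 (1)
100  011101011001100101011→0 (1)
101  111010110011001010111→1 (0)
102  110101100110010101110→1 (1)
103  101011001100101011101→1 (0)
104  010110011001010111010→0 (0)
105  101100110010101110100→1 (0)
106  011001100101011101000→0 (1)
107  110011001010111010001→1 (1)
108  100110010101110100011→1 (1)
109  001100101011101000111→0 (1)
110  011001010111010001111→0 (1)
111  110010101110100011111→1 (1)
112  100101011101000111111→1 (1)
113  001010111010001111111→0 (1)
114  010101110100011111111→0 (0)
115  101011101000111111110→1 (0)
116  010111010001111111100→0 (0)
117  101110100011111111000→1 (0)
118  011101000111111110000→0 (1)
119  111010001111111100001→1 (0)
120  110100011111111000010→1 (1)
121  101000111111110000101→1 (0)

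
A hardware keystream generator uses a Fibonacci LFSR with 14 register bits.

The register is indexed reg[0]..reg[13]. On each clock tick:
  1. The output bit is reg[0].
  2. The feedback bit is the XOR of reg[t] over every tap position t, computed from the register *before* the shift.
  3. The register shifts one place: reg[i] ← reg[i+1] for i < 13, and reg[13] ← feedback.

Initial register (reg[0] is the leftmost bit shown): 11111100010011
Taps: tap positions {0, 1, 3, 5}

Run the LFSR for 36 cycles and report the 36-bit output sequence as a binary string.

k : reg_k → out_k, fb_k
0: 11111100010011 → 1, fb=0
1: 11111000100110 → 1, fb=1
2: 11110001001101 → 1, fb=1
3: 11100010011011 → 1, fb=0
4: 11000100110110 → 1, fb=1
5: 10001001101101 → 1, fb=1
6: 00010011011011 → 0, fb=1
7: 00100110110111 → 0, fb=1
8: 01001101101111 → 0, fb=0
9: 10011011011110 → 1, fb=0
10: 00110110111100 → 0, fb=0
11: 01101101111000 → 0, fb=0
12: 11011011110000 → 1, fb=1
13: 10110111100001 → 1, fb=1
14: 01101111000011 → 0, fb=0
15: 11011110000110 → 1, fb=0
16: 10111100001100 → 1, fb=1
17: 01111000011001 → 0, fb=0
18: 11110000110010 → 1, fb=1
19: 11100001100101 → 1, fb=0
20: 11000011001010 → 1, fb=0
21: 10000110010100 → 1, fb=0
22: 00001100101000 → 0, fb=1
23: 00011001010001 → 0, fb=1
24: 00110010100011 → 0, fb=1
25: 01100101000111 → 0, fb=0
26: 11001010001110 → 1, fb=0
27: 10010100011100 → 1, fb=1
28: 00101000111001 → 0, fb=0
29: 01010001110010 → 0, fb=0
30: 10100011100100 → 1, fb=1
31: 01000111001001 → 0, fb=0
32: 10001110010010 → 1, fb=0
33: 00011100100100 → 0, fb=0
34: 00111001001000 → 0, fb=1
35: 01110010010001 → 0, fb=0

111111000100110110111100001100101000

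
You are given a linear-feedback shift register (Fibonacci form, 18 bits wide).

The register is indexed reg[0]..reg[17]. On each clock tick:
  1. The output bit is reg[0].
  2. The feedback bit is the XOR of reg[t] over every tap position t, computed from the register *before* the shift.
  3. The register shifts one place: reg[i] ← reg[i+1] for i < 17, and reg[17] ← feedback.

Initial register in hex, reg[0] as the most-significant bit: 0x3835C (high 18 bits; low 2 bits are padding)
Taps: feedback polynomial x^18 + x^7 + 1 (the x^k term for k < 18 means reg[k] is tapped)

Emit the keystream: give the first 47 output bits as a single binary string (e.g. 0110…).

k : reg_k → out_k, fb_k
0: 001110000011010111 → 0, fb=0
1: 011100000110101110 → 0, fb=0
2: 111000001101011100 → 1, fb=1
3: 110000011010111001 → 1, fb=0
4: 100000110101110010 → 1, fb=0
5: 000001101011100100 → 0, fb=0
6: 000011010111001000 → 0, fb=1
7: 000110101110010001 → 0, fb=0
8: 001101011100100010 → 0, fb=1
9: 011010111001000101 → 0, fb=1
10: 110101110010001011 → 1, fb=0
11: 101011100100010110 → 1, fb=1
12: 010111001000101101 → 0, fb=0
13: 101110010001011010 → 1, fb=0
14: 011100100010110100 → 0, fb=0
15: 111001000101101000 → 1, fb=1
16: 110010001011010001 → 1, fb=1
17: 100100010110100011 → 1, fb=0
18: 001000101101000110 → 0, fb=0
19: 010001011010001100 → 0, fb=1
20: 100010110100011001 → 1, fb=0
21: 000101101000110010 → 0, fb=0
22: 001011010001100100 → 0, fb=1
23: 010110100011001001 → 0, fb=0
24: 101101000110010010 → 1, fb=1
25: 011010001100100101 → 0, fb=0
26: 110100011001001010 → 1, fb=0
27: 101000110010010100 → 1, fb=0
28: 010001100100101000 → 0, fb=0
29: 100011001001010000 → 1, fb=1
30: 000110010010100001 → 0, fb=1
31: 001100100101000011 → 0, fb=0
32: 011001001010000110 → 0, fb=0
33: 110010010100001100 → 1, fb=0
34: 100100101000011000 → 1, fb=1
35: 001001010000110001 → 0, fb=1
36: 010010100001100011 → 0, fb=0
37: 100101000011000110 → 1, fb=1
38: 001010000110001101 → 0, fb=0
39: 010100001100011010 → 0, fb=0
40: 101000011000110100 → 1, fb=0
41: 010000110001101000 → 0, fb=1
42: 100001100011010001 → 1, fb=1
43: 000011000110100011 → 0, fb=0
44: 000110001101000110 → 0, fb=0
45: 001100011010001100 → 0, fb=1
46: 011000110100011001 → 0, fb=1

00111000001101011100100010110100011001001010000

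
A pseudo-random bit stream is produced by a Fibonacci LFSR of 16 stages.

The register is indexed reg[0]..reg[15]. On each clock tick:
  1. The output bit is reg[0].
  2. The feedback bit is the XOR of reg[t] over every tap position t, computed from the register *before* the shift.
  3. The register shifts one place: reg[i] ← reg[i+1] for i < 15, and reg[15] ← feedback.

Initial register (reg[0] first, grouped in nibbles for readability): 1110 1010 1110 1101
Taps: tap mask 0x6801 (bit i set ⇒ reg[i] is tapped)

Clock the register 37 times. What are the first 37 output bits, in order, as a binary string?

1110101011101101011100111111000011011

tick  register→output (feedback)
  0  1110101011101101→1 (0)
  1  1101010111011010→1 (1)
  2  1010101110110101→1 (1)
  3  0101011101101011→0 (1)
  4  1010111011010111→1 (0)
  5  0101110110101110→0 (0)
  6  1011101101011100→1 (1)
  7  0111011010111001→0 (1)
  8  1110110101110011→1 (1)
  9  1101101011100111→1 (1)
 10  1011010111001111→1 (1)
 11  0110101110011111→0 (1)
 12  1101011100111111→1 (0)
 13  1010111001111110→1 (0)
 14  0101110011111100→0 (0)
 15  1011100111111000→1 (0)
 16  0111001111110000→0 (1)
 17  1110011111100001→1 (1)
 18  1100111111000011→1 (0)
 19  1001111110000110→1 (1)
 20  0011111100001101→0 (1)
 21  0111111000011011→0 (0)
 22  1111110000110110→1 (0)
 23  1111100001101100→1 (0)
 24  1111000011011000→1 (0)
 25  1110000110110000→1 (0)
 26  1100001101100000→1 (1)
 27  1000011011000001→1 (1)
 28  0000110110000011→0 (1)
 29  0001101100000111→0 (0)
 30  0011011000001110→0 (0)
 31  0110110000011100→0 (0)
 32  1101100000111000→1 (0)
 33  1011000001110000→1 (0)
 34  0110000011100000→0 (0)
 35  1100000111000000→1 (1)
 36  1000001110000001→1 (1)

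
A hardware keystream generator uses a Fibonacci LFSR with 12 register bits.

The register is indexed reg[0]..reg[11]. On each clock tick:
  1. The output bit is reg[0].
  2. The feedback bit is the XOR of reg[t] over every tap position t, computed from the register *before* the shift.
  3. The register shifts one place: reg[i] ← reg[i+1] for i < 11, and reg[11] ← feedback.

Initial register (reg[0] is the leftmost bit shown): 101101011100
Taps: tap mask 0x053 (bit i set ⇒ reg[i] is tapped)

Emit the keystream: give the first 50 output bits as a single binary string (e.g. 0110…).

10110101110011110001011001011100100000001101101110

step | reg (before) | out | fb
   0 | 101101011100 | 1 | 1
   1 | 011010111001 | 0 | 1
   2 | 110101110011 | 1 | 1
   3 | 101011100111 | 1 | 1
   4 | 010111001111 | 0 | 0
   5 | 101110011110 | 1 | 0
   6 | 011100111100 | 0 | 0
   7 | 111001111000 | 1 | 1
   8 | 110011110001 | 1 | 0
   9 | 100111100010 | 1 | 1
  10 | 001111000101 | 0 | 1
  11 | 011110001011 | 0 | 0
  12 | 111100010110 | 1 | 0
  13 | 111000101100 | 1 | 1
  14 | 110001011001 | 1 | 0
  15 | 100010110010 | 1 | 1
  16 | 000101100101 | 0 | 1
  17 | 001011001011 | 0 | 1
  18 | 010110010111 | 0 | 0
  19 | 101100101110 | 1 | 0
  20 | 011001011100 | 0 | 1
  21 | 110010111001 | 1 | 0
  22 | 100101110010 | 1 | 0
  23 | 001011100100 | 0 | 0
  24 | 010111001000 | 0 | 0
  25 | 101110010000 | 1 | 0
  26 | 011100100000 | 0 | 0
  27 | 111001000000 | 1 | 0
  28 | 110010000000 | 1 | 1
  29 | 100100000001 | 1 | 1
  30 | 001000000011 | 0 | 0
  31 | 010000000110 | 0 | 1
  32 | 100000001101 | 1 | 1
  33 | 000000011011 | 0 | 0
  34 | 000000110110 | 0 | 1
  35 | 000001101101 | 0 | 1
  36 | 000011011011 | 0 | 1
  37 | 000110110111 | 0 | 0
  38 | 001101101110 | 0 | 1
  39 | 011011011101 | 0 | 0
  40 | 110110111010 | 1 | 0
  41 | 101101110100 | 1 | 0
  42 | 011011101000 | 0 | 1
  43 | 110111010001 | 1 | 1
  44 | 101110100011 | 1 | 1
  45 | 011101000111 | 0 | 1
  46 | 111010001111 | 1 | 1
  47 | 110100011111 | 1 | 0
  48 | 101000111110 | 1 | 0
  49 | 010001111100 | 0 | 0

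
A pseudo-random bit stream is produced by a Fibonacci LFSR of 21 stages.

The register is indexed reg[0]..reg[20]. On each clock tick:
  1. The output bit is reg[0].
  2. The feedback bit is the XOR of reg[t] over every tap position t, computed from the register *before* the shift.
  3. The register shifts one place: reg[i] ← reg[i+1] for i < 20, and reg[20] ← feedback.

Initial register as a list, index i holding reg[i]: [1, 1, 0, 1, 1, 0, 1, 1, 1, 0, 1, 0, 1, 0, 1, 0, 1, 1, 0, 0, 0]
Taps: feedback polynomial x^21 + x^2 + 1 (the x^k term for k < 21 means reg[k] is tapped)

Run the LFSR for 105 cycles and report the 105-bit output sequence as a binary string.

k : reg_k → out_k, fb_k
0: 110110111010101011000 → 1, fb=1
1: 101101110101010110001 → 1, fb=0
2: 011011101010101100010 → 0, fb=1
3: 110111010101011000101 → 1, fb=1
4: 101110101010110001011 → 1, fb=0
5: 011101010101100010110 → 0, fb=1
6: 111010101011000101101 → 1, fb=0
7: 110101010110001011010 → 1, fb=1
8: 101010101100010110101 → 1, fb=0
9: 010101011000101101010 → 0, fb=0
10: 101010110001011010100 → 1, fb=0
11: 010101100010110101000 → 0, fb=0
12: 101011000101101010000 → 1, fb=0
13: 010110001011010100000 → 0, fb=0
14: 101100010110101000000 → 1, fb=0
15: 011000101101010000000 → 0, fb=1
16: 110001011010100000001 → 1, fb=1
17: 100010110101000000011 → 1, fb=1
18: 000101101010000000111 → 0, fb=0
19: 001011010100000001110 → 0, fb=1
20: 010110101000000011101 → 0, fb=0
21: 101101010000000111010 → 1, fb=0
22: 011010100000001110100 → 0, fb=1
23: 110101000000011101001 → 1, fb=1
24: 101010000000111010011 → 1, fb=0
25: 010100000001110100110 → 0, fb=0
26: 101000000011101001100 → 1, fb=0
27: 010000000111010011000 → 0, fb=0
28: 100000001110100110000 → 1, fb=1
29: 000000011101001100001 → 0, fb=0
30: 000000111010011000010 → 0, fb=0
31: 000001110100110000100 → 0, fb=0
32: 000011101001100001000 → 0, fb=0
33: 000111010011000010000 → 0, fb=0
34: 001110100110000100000 → 0, fb=1
35: 011101001100001000001 → 0, fb=1
36: 111010011000010000011 → 1, fb=0
37: 110100110000100000110 → 1, fb=1
38: 101001100001000001101 → 1, fb=0
39: 010011000010000011010 → 0, fb=0
40: 100110000100000110100 → 1, fb=1
41: 001100001000001101001 → 0, fb=1
42: 011000010000011010011 → 0, fb=1
43: 110000100000110100111 → 1, fb=1
44: 100001000001101001111 → 1, fb=1
45: 000010000011010011111 → 0, fb=0
46: 000100000110100111110 → 0, fb=0
47: 001000001101001111100 → 0, fb=1
48: 010000011010011111001 → 0, fb=0
49: 100000110100111110010 → 1, fb=1
50: 000001101001111100101 → 0, fb=0
51: 000011010011111001010 → 0, fb=0
52: 000110100111110010100 → 0, fb=0
53: 001101001111100101000 → 0, fb=1
54: 011010011111001010001 → 0, fb=1
55: 110100111110010100011 → 1, fb=1
56: 101001111100101000111 → 1, fb=0
57: 010011111001010001110 → 0, fb=0
58: 100111110010100011100 → 1, fb=1
59: 001111100101000111001 → 0, fb=1
60: 011111001010001110011 → 0, fb=1
61: 111110010100011100111 → 1, fb=0
62: 111100101000111001110 → 1, fb=0
63: 111001010001110011100 → 1, fb=0
64: 110010100011100111000 → 1, fb=1
65: 100101000111001110001 → 1, fb=1
66: 001010001110011100011 → 0, fb=1
67: 010100011100111000111 → 0, fb=0
68: 101000111001110001110 → 1, fb=0
69: 010001110011100011100 → 0, fb=0
70: 100011100111000111000 → 1, fb=1
71: 000111001110001110001 → 0, fb=0
72: 001110011100011100010 → 0, fb=1
73: 011100111000111000101 → 0, fb=1
74: 111001110001110001011 → 1, fb=0
75: 110011100011100010110 → 1, fb=1
76: 100111000111000101101 → 1, fb=1
77: 001110001110001011011 → 0, fb=1
78: 011100011100010110111 → 0, fb=1
79: 111000111000101101111 → 1, fb=0
80: 110001110001011011110 → 1, fb=1
81: 100011100010110111101 → 1, fb=1
82: 000111000101101111011 → 0, fb=0
83: 001110001011011110110 → 0, fb=1
84: 011100010110111101101 → 0, fb=1
85: 111000101101111011011 → 1, fb=0
86: 110001011011110110110 → 1, fb=1
87: 100010110111101101101 → 1, fb=1
88: 000101101111011011011 → 0, fb=0
89: 001011011110110110110 → 0, fb=1
90: 010110111101101101101 → 0, fb=0
91: 101101111011011011010 → 1, fb=0
92: 011011110110110110100 → 0, fb=1
93: 110111101101101101001 → 1, fb=1
94: 101111011011011010011 → 1, fb=0
95: 011110110110110100110 → 0, fb=1
96: 111101101101101001101 → 1, fb=0
97: 111011011011010011010 → 1, fb=0
98: 110110110110100110100 → 1, fb=1
99: 101101101101001101001 → 1, fb=0
100: 011011011010011010010 → 0, fb=1
101: 110110110100110100101 → 1, fb=1
102: 101101101001101001011 → 1, fb=0
103: 011011010011010010110 → 0, fb=1
104: 110110100110100101101 → 1, fb=1

110110111010101011000101101010000000111010011000010000011010011111001010001110011100011100010110111101101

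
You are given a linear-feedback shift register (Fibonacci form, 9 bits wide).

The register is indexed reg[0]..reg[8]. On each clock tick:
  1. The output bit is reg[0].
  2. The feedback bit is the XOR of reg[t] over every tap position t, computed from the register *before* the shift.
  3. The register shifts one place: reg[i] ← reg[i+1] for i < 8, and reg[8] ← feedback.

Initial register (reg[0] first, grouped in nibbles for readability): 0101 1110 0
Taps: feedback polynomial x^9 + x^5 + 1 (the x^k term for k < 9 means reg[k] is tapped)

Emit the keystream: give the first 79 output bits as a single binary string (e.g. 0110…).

k : reg_k → out_k, fb_k
0: 010111100 → 0, fb=1
1: 101111001 → 1, fb=0
2: 011110010 → 0, fb=0
3: 111100100 → 1, fb=1
4: 111001001 → 1, fb=0
5: 110010010 → 1, fb=1
6: 100100101 → 1, fb=1
7: 001001011 → 0, fb=1
8: 010010111 → 0, fb=0
9: 100101110 → 1, fb=0
10: 001011100 → 0, fb=1
11: 010111001 → 0, fb=1
12: 101110011 → 1, fb=1
13: 011100111 → 0, fb=0
14: 111001110 → 1, fb=0
15: 110011100 → 1, fb=0
16: 100111000 → 1, fb=0
17: 001110000 → 0, fb=0
18: 011100000 → 0, fb=0
19: 111000000 → 1, fb=1
20: 110000001 → 1, fb=1
21: 100000011 → 1, fb=1
22: 000000111 → 0, fb=0
23: 000001110 → 0, fb=1
24: 000011101 → 0, fb=1
25: 000111011 → 0, fb=1
26: 001110111 → 0, fb=0
27: 011101110 → 0, fb=1
28: 111011101 → 1, fb=0
29: 110111010 → 1, fb=0
30: 101110100 → 1, fb=1
31: 011101001 → 0, fb=1
32: 111010011 → 1, fb=1
33: 110100111 → 1, fb=1
34: 101001111 → 1, fb=0
35: 010011110 → 0, fb=1
36: 100111101 → 1, fb=0
37: 001111010 → 0, fb=1
38: 011110101 → 0, fb=0
39: 111101010 → 1, fb=0
40: 111010100 → 1, fb=1
41: 110101001 → 1, fb=0
42: 101010010 → 1, fb=1
43: 010100101 → 0, fb=0
44: 101001010 → 1, fb=0
45: 010010100 → 0, fb=0
46: 100101000 → 1, fb=0
47: 001010000 → 0, fb=0
48: 010100000 → 0, fb=0
49: 101000000 → 1, fb=1
50: 010000001 → 0, fb=0
51: 100000010 → 1, fb=1
52: 000000101 → 0, fb=0
53: 000001010 → 0, fb=1
54: 000010101 → 0, fb=0
55: 000101010 → 0, fb=1
56: 001010101 → 0, fb=0
57: 010101010 → 0, fb=1
58: 101010101 → 1, fb=1
59: 010101011 → 0, fb=1
60: 101010111 → 1, fb=1
61: 010101111 → 0, fb=1
62: 101011111 → 1, fb=0
63: 010111110 → 0, fb=1
64: 101111101 → 1, fb=0
65: 011111010 → 0, fb=1
66: 111110101 → 1, fb=1
67: 111101011 → 1, fb=0
68: 111010110 → 1, fb=1
69: 110101101 → 1, fb=0
70: 101011010 → 1, fb=0
71: 010110100 → 0, fb=0
72: 101101000 → 1, fb=0
73: 011010000 → 0, fb=0
74: 110100000 → 1, fb=1
75: 101000001 → 1, fb=1
76: 010000011 → 0, fb=0
77: 100000110 → 1, fb=1
78: 000001101 → 0, fb=1

0101111001001011100111000000111011101001111010100101000000101010101111101011010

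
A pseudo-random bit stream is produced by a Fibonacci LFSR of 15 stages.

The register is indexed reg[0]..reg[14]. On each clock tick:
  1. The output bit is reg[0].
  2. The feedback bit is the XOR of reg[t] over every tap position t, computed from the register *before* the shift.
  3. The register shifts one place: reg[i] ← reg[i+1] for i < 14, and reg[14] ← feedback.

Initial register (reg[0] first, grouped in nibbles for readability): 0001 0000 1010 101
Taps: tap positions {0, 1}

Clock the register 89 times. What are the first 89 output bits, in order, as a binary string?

k : reg_k → out_k, fb_k
0: 000100001010101 → 0, fb=0
1: 001000010101010 → 0, fb=0
2: 010000101010100 → 0, fb=1
3: 100001010101001 → 1, fb=1
4: 000010101010011 → 0, fb=0
5: 000101010100110 → 0, fb=0
6: 001010101001100 → 0, fb=0
7: 010101010011000 → 0, fb=1
8: 101010100110001 → 1, fb=1
9: 010101001100011 → 0, fb=1
10: 101010011000111 → 1, fb=1
11: 010100110001111 → 0, fb=1
12: 101001100011111 → 1, fb=1
13: 010011000111111 → 0, fb=1
14: 100110001111111 → 1, fb=1
15: 001100011111111 → 0, fb=0
16: 011000111111110 → 0, fb=1
17: 110001111111101 → 1, fb=0
18: 100011111111010 → 1, fb=1
19: 000111111110101 → 0, fb=0
20: 001111111101010 → 0, fb=0
21: 011111111010100 → 0, fb=1
22: 111111110101001 → 1, fb=0
23: 111111101010010 → 1, fb=0
24: 111111010100100 → 1, fb=0
25: 111110101001000 → 1, fb=0
26: 111101010010000 → 1, fb=0
27: 111010100100000 → 1, fb=0
28: 110101001000000 → 1, fb=0
29: 101010010000000 → 1, fb=1
30: 010100100000001 → 0, fb=1
31: 101001000000011 → 1, fb=1
32: 010010000000111 → 0, fb=1
33: 100100000001111 → 1, fb=1
34: 001000000011111 → 0, fb=0
35: 010000000111110 → 0, fb=1
36: 100000001111101 → 1, fb=1
37: 000000011111011 → 0, fb=0
38: 000000111110110 → 0, fb=0
39: 000001111101100 → 0, fb=0
40: 000011111011000 → 0, fb=0
41: 000111110110000 → 0, fb=0
42: 001111101100000 → 0, fb=0
43: 011111011000000 → 0, fb=1
44: 111110110000001 → 1, fb=0
45: 111101100000010 → 1, fb=0
46: 111011000000100 → 1, fb=0
47: 110110000001000 → 1, fb=0
48: 101100000010000 → 1, fb=1
49: 011000000100001 → 0, fb=1
50: 110000001000011 → 1, fb=0
51: 100000010000110 → 1, fb=1
52: 000000100001101 → 0, fb=0
53: 000001000011010 → 0, fb=0
54: 000010000110100 → 0, fb=0
55: 000100001101000 → 0, fb=0
56: 001000011010000 → 0, fb=0
57: 010000110100000 → 0, fb=1
58: 100001101000001 → 1, fb=1
59: 000011010000011 → 0, fb=0
60: 000110100000110 → 0, fb=0
61: 001101000001100 → 0, fb=0
62: 011010000011000 → 0, fb=1
63: 110100000110001 → 1, fb=0
64: 101000001100010 → 1, fb=1
65: 010000011000101 → 0, fb=1
66: 100000110001011 → 1, fb=1
67: 000001100010111 → 0, fb=0
68: 000011000101110 → 0, fb=0
69: 000110001011100 → 0, fb=0
70: 001100010111000 → 0, fb=0
71: 011000101110000 → 0, fb=1
72: 110001011100001 → 1, fb=0
73: 100010111000010 → 1, fb=1
74: 000101110000101 → 0, fb=0
75: 001011100001010 → 0, fb=0
76: 010111000010100 → 0, fb=1
77: 101110000101001 → 1, fb=1
78: 011100001010011 → 0, fb=1
79: 111000010100111 → 1, fb=0
80: 110000101001110 → 1, fb=0
81: 100001010011100 → 1, fb=1
82: 000010100111001 → 0, fb=0
83: 000101001110010 → 0, fb=0
84: 001010011100100 → 0, fb=0
85: 010100111001000 → 0, fb=1
86: 101001110010001 → 1, fb=1
87: 010011100100011 → 0, fb=1
88: 100111001000111 → 1, fb=1

00010000101010100110001111111101010010000000111110110000001000011010000011000101110000101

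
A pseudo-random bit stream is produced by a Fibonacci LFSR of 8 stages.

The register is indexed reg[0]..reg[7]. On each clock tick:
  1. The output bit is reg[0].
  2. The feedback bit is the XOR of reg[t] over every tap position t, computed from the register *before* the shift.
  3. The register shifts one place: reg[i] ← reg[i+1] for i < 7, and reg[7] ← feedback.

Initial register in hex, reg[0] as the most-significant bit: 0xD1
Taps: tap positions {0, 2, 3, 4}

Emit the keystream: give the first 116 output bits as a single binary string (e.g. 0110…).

tick  register→output (feedback)
  0  11010001→1 (0)
  1  10100010→1 (0)
  2  01000100→0 (0)
  3  10001000→1 (0)
  4  00010000→0 (1)
  5  00100001→0 (1)
  6  01000011→0 (0)
  7  10000110→1 (1)
  8  00001101→0 (1)
  9  00011011→0 (0)
 10  00110110→0 (0)
 11  01101100→0 (0)
 12  11011000→1 (1)
 13  10110001→1 (1)
 14  01100011→0 (1)
 15  11000111→1 (1)
 16  10001111→1 (0)
 17  00011110→0 (0)
 18  00111100→0 (1)
 19  01111001→0 (1)
 20  11110011→1 (1)
 21  11100111→1 (0)
 22  11001110→1 (0)
 23  10011100→1 (1)
 24  00111001→0 (1)
 25  01110011→0 (0)
 26  11100110→1 (0)
 27  11001100→1 (0)
 28  10011000→1 (1)
 29  00110001→0 (0)
 30  01100010→0 (1)
 31  11000101→1 (1)
 32  10001011→1 (0)
 33  00010110→0 (1)
 34  00101101→0 (0)
 35  01011010→0 (0)
 36  10110100→1 (1)
 37  01101001→0 (0)
 38  11010010→1 (0)
 39  10100100→1 (0)
 40  01001000→0 (1)
 41  10010001→1 (0)
 42  00100010→0 (1)
 43  01000101→0 (0)
 44  10001010→1 (0)
 45  00010100→0 (1)
 46  00101001→0 (0)
 47  01010010→0 (1)
 48  10100101→1 (0)
 49  01001010→0 (1)
 50  10010101→1 (0)
 51  00101010→0 (0)
 52  01010100→0 (1)
 53  10101001→1 (1)
 54  01010011→0 (1)
 55  10100111→1 (0)
 56  01001110→0 (1)
 57  10011101→1 (1)
 58  00111011→0 (1)
 59  01110111→0 (0)
 60  11101110→1 (1)
 61  11011101→1 (1)
 62  10111011→1 (0)
 63  01110110→0 (0)
 64  11101100→1 (1)
 65  11011001→1 (1)
 66  10110011→1 (1)
 67  01100111→0 (1)
 68  11001111→1 (0)
 69  10011110→1 (1)
 70  00111101→0 (1)
 71  01111011→0 (1)
 72  11110111→1 (1)
 73  11101111→1 (1)
 74  11011111→1 (1)
 75  10111111→1 (0)
 76  01111110→0 (1)
 77  11111101→1 (0)
 78  11111010→1 (0)
 79  11110100→1 (1)
 80  11101001→1 (1)
 81  11010011→1 (0)
 82  10100110→1 (0)
 83  01001100→0 (1)
 84  10011001→1 (1)
 85  00110011→0 (0)
 86  01100110→0 (1)
 87  11001101→1 (0)
 88  10011010→1 (1)
 89  00110101→0 (0)
 90  01101010→0 (0)
 91  11010100→1 (0)
 92  10101000→1 (1)
 93  01010001→0 (1)
 94  10100011→1 (0)
 95  01000110→0 (0)
 96  10001100→1 (0)
 97  00011000→0 (0)
 98  00110000→0 (0)
 99  01100000→0 (1)
100  11000001→1 (1)
101  10000011→1 (1)
102  00000111→0 (0)
103  00001110→0 (1)
104  00011101→0 (0)
105  00111010→0 (1)
106  01110101→0 (0)
107  11101010→1 (1)
108  11010101→1 (0)
109  10101010→1 (1)
110  01010101→0 (1)
111  10101011→1 (1)
112  01010111→0 (1)
113  10101111→1 (1)
114  01011111→0 (0)
115  10111110→1 (0)

11010001000011011000111100111001100010110100100010100101010011101110110011110111111010011001101010001100000111010101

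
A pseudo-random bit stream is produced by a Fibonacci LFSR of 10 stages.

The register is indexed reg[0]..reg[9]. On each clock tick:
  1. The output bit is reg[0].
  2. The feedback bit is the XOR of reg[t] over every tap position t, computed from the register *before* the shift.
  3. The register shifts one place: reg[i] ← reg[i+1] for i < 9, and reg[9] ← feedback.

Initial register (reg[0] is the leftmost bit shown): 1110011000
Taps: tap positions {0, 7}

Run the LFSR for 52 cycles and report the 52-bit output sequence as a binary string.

1110011000111110010001110111111000011100000001111111

tick  register→output (feedback)
  0  1110011000→1 (1)
  1  1100110001→1 (1)
  2  1001100011→1 (1)
  3  0011000111→0 (1)
  4  0110001111→0 (1)
  5  1100011111→1 (0)
  6  1000111110→1 (0)
  7  0001111100→0 (1)
  8  0011111001→0 (0)
  9  0111110010→0 (0)
 10  1111100100→1 (0)
 11  1111001000→1 (1)
 12  1110010001→1 (1)
 13  1100100011→1 (1)
 14  1001000111→1 (0)
 15  0010001110→0 (1)
 16  0100011101→0 (1)
 17  1000111011→1 (1)
 18  0001110111→0 (1)
 19  0011101111→0 (1)
 20  0111011111→0 (1)
 21  1110111111→1 (0)
 22  1101111110→1 (0)
 23  1011111100→1 (0)
 24  0111111000→0 (0)
 25  1111110000→1 (1)
 26  1111100001→1 (1)
 27  1111000011→1 (1)
 28  1110000111→1 (0)
 29  1100001110→1 (0)
 30  1000011100→1 (0)
 31  0000111000→0 (0)
 32  0001110000→0 (0)
 33  0011100000→0 (0)
 34  0111000000→0 (0)
 35  1110000000→1 (1)
 36  1100000001→1 (1)
 37  1000000011→1 (1)
 38  0000000111→0 (1)
 39  0000001111→0 (1)
 40  0000011111→0 (1)
 41  0000111111→0 (1)
 42  0001111111→0 (1)
 43  0011111111→0 (1)
 44  0111111111→0 (1)
 45  1111111111→1 (0)
 46  1111111110→1 (0)
 47  1111111100→1 (0)
 48  1111111000→1 (1)
 49  1111110001→1 (1)
 50  1111100011→1 (1)
 51  1111000111→1 (0)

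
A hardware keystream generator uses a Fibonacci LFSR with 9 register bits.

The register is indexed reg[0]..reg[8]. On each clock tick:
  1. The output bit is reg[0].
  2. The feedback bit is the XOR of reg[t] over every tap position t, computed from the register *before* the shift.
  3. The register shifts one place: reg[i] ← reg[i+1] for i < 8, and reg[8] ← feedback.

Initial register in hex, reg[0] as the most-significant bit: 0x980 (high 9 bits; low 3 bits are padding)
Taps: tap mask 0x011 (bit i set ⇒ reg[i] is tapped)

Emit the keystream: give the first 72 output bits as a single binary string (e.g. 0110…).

tick  register→output (feedback)
  0  100110000→1 (0)
  1  001100000→0 (0)
  2  011000000→0 (0)
  3  110000000→1 (1)
  4  100000001→1 (1)
  5  000000011→0 (0)
  6  000000110→0 (0)
  7  000001100→0 (0)
  8  000011000→0 (1)
  9  000110001→0 (1)
 10  001100011→0 (0)
 11  011000110→0 (0)
 12  110001100→1 (1)
 13  100011001→1 (0)
 14  000110010→0 (1)
 15  001100101→0 (0)
 16  011001010→0 (0)
 17  110010100→1 (0)
 18  100101000→1 (1)
 19  001010001→0 (1)
 20  010100011→0 (0)
 21  101000110→1 (1)
 22  010001101→0 (0)
 23  100011010→1 (0)
 24  000110100→0 (1)
 25  001101001→0 (0)
 26  011010010→0 (1)
 27  110100101→1 (1)
 28  101001011→1 (1)
 29  010010111→0 (1)
 30  100101111→1 (1)
 31  001011111→0 (1)
 32  010111111→0 (1)
 33  101111111→1 (0)
 34  011111110→0 (1)
 35  111111101→1 (0)
 36  111111010→1 (0)
 37  111110100→1 (0)
 38  111101000→1 (1)
 39  111010001→1 (0)
 40  110100010→1 (1)
 41  101000101→1 (1)
 42  010001011→0 (0)
 43  100010110→1 (0)
 44  000101100→0 (0)
 45  001011000→0 (1)
 46  010110001→0 (1)
 47  101100011→1 (1)
 48  011000111→0 (0)
 49  110001110→1 (1)
 50  100011101→1 (0)
 51  000111010→0 (1)
 52  001110101→0 (1)
 53  011101011→0 (0)
 54  111010110→1 (0)
 55  110101100→1 (1)
 56  101011001→1 (0)
 57  010110010→0 (1)
 58  101100101→1 (1)
 59  011001011→0 (0)
 60  110010110→1 (0)
 61  100101100→1 (1)
 62  001011001→0 (1)
 63  010110011→0 (1)
 64  101100111→1 (1)
 65  011001111→0 (0)
 66  110011110→1 (0)
 67  100111100→1 (0)
 68  001111000→0 (1)
 69  011110001→0 (1)
 70  111100011→1 (1)
 71  111000111→1 (1)

100110000000110001100101000110100101111111010001011000111010110010110011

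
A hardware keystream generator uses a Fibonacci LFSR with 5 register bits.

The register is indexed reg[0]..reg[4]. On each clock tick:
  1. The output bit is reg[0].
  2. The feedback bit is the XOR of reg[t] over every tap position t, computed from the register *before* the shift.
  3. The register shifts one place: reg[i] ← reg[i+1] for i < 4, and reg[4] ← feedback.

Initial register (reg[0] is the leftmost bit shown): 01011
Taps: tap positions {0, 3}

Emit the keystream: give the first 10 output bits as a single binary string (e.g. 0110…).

0101110110

k : reg_k → out_k, fb_k
0: 01011 → 0, fb=1
1: 10111 → 1, fb=0
2: 01110 → 0, fb=1
3: 11101 → 1, fb=1
4: 11011 → 1, fb=0
5: 10110 → 1, fb=0
6: 01100 → 0, fb=0
7: 11000 → 1, fb=1
8: 10001 → 1, fb=1
9: 00011 → 0, fb=1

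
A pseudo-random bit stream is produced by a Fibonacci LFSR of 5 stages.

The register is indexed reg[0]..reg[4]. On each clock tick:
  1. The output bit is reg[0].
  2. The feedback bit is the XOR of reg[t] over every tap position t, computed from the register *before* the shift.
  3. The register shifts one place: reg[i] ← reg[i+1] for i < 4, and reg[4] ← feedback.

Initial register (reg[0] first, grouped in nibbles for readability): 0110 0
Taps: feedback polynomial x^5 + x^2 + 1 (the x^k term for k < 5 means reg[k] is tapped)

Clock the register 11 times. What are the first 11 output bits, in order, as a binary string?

k : reg_k → out_k, fb_k
0: 01100 → 0, fb=1
1: 11001 → 1, fb=1
2: 10011 → 1, fb=1
3: 00111 → 0, fb=1
4: 01111 → 0, fb=1
5: 11111 → 1, fb=0
6: 11110 → 1, fb=0
7: 11100 → 1, fb=0
8: 11000 → 1, fb=1
9: 10001 → 1, fb=1
10: 00011 → 0, fb=0

01100111110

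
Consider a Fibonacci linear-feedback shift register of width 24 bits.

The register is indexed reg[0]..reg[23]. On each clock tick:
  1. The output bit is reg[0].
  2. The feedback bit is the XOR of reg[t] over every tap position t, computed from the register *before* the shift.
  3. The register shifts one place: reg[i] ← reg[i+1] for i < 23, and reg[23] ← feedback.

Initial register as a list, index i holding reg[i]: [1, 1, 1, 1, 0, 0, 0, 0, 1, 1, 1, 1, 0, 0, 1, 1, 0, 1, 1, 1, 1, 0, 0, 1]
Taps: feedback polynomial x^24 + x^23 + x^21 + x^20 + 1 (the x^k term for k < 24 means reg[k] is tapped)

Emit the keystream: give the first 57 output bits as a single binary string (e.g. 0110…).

tick  register→output (feedback)
  0  111100001111001101111001→1 (1)
  1  111000011110011011110011→1 (0)
  2  110000111100110111100110→1 (0)
  3  100001111001101111001100→1 (1)
  4  000011110011011110011001→0 (0)
  5  000111100110111100110010→0 (0)
  6  001111001101111001100100→0 (1)
  7  011110011011110011001001→0 (0)
  8  111100110111100110010010→1 (1)
  9  111001101111001100100101→1 (1)
 10  110011011110011001001011→1 (1)
 11  100110111100110010010111→1 (1)
 12  001101111001100100101111→0 (1)
 13  011011110011001001011111→0 (1)
 14  110111100110010010111111→1 (0)
 15  101111001100100101111110→1 (1)
 16  011110011001001011111101→0 (1)
 17  111100110010010111111011→1 (1)
 18  111001100100101111110111→1 (1)
 19  110011001001011111101111→1 (0)
 20  100110010010111111011110→1 (1)
 21  001100100101111110111101→0 (1)
 22  011001001011111101111011→0 (0)
 23  110010010111111011110110→1 (0)
 24  100100101111110111101100→1 (1)
 25  001001011111101111011001→0 (0)
 26  010010111111011110110010→0 (0)
 27  100101111110111101100100→1 (0)
 28  001011111101111011001000→0 (1)
 29  010111111011110110010001→0 (1)
 30  101111110111101100100011→1 (0)
 31  011111101111011001000110→0 (1)
 32  111111011110110010001101→1 (0)
 33  111110111101100100011010→1 (0)
 34  111101111011001000110100→1 (0)
 35  111011110110010001101000→1 (0)
 36  110111101100100011010000→1 (1)
 37  101111011001000110100001→1 (0)
 38  011110110010001101000010→0 (0)
 39  111101100100011010000100→1 (0)
 40  111011001000110100001000→1 (0)
 41  110110010001101000010000→1 (1)
 42  101100100011010000100001→1 (0)
 43  011001000110100001000010→0 (0)
 44  110010001101000010000100→1 (0)
 45  100100011010000100001000→1 (0)
 46  001000110100001000010000→0 (0)
 47  010001101000010000100000→0 (0)
 48  100011010000100001000000→1 (1)
 49  000110100001000010000001→0 (1)
 50  001101000010000100000011→0 (1)
 51  011010000100001000000111→0 (0)
 52  110100001000010000001110→1 (1)
 53  101000010000100000011101→1 (0)
 54  010000100001000000111010→0 (1)
 55  100001000010000001110101→1 (1)
 56  000010000100000011101011→0 (0)

111100001111001101111001100100101111110111101100100011010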